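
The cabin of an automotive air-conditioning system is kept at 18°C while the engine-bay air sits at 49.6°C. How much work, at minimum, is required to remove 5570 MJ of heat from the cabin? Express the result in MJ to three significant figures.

In absolute terms T_C = 291.15 K and T_H = 322.75 K, so ΔT = 31.60 K.
The reversible limit is COP_R = T_C/ΔT = 9.214, so W_min = Q_C/COP = Q_C·ΔT/T_C.
W_min = 5570 × 31.60/291.15 = 604.5 MJ.

605 MJ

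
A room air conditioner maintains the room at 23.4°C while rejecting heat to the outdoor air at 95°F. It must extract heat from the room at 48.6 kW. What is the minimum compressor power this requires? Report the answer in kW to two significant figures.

1.9 kW

In absolute terms T_C = 296.55 K and T_H = 308.15 K, so ΔT = 11.60 K.
COP_Carnot = T_C/ΔT = 296.55/11.60 = 25.56.
Ẇ_min = Q̇/COP_Carnot = 48.60/25.56 = 1.901 kW.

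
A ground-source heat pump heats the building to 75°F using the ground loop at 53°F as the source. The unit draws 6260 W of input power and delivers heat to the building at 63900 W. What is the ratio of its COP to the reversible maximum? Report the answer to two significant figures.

0.42

COP_actual = Q̇_H/Ẇ = 63900/6260 = 10.21.
In absolute terms T_C = 284.82 K and T_H = 297.04 K, so ΔT = 12.22 K.
COP_Carnot = T_H/ΔT = 297.04/12.22 = 24.30.
η_II = COP_actual/COP_Carnot = 10.21/24.30 = 0.4200.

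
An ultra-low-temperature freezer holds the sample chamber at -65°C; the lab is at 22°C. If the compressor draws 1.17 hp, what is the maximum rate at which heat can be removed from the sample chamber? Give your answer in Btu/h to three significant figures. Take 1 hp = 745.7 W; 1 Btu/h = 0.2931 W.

7120 Btu/h

In absolute terms T_C = 208.15 K and T_H = 295.15 K, so ΔT = 87.00 K.
COP_Carnot = T_C/ΔT = 208.15/87.00 = 2.393.
Q̇_max = COP_Carnot × Ẇ = 2.393 × 1.170 hp = 2.799 hp = 7122 Btu/h.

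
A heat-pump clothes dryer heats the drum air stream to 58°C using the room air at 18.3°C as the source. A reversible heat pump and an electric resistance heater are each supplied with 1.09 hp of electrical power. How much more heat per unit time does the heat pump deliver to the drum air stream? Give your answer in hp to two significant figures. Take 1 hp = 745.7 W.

In absolute terms T_C = 291.45 K and T_H = 331.15 K, so ΔT = 39.70 K.
COP_Carnot = T_H/ΔT = 331.15/39.70 = 8.341.
The heat pump delivers Q̇_H = COP × Ẇ = 9.092 hp; the resistance heater delivers Ẇ = 1.090 hp.
Extra = (COP − 1)·Ẇ = 8.002 hp.

8.0 hp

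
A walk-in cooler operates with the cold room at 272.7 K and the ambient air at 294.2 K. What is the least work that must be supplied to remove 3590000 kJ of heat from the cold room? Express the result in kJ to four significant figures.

283000 kJ

The reservoir spacing is ΔT = 294.2 − 272.7 = 21.50 K.
The reversible limit is COP_R = T_C/ΔT = 12.68, so W_min = Q_C/COP = Q_C·ΔT/T_C.
W_min = 3590000 × 21.50/272.70 = 283000 kJ.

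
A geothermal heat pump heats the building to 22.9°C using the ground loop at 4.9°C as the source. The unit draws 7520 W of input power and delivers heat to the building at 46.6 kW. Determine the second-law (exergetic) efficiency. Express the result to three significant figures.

Converting, Q̇_H = 46.60 kW = 46600 W, so COP_actual = Q̇_H/Ẇ = 46600/7520 = 6.197.
In absolute terms T_C = 278.05 K and T_H = 296.05 K, so ΔT = 18.00 K.
COP_Carnot = T_H/ΔT = 296.05/18.00 = 16.45.
η_II = COP_actual/COP_Carnot = 6.197/16.45 = 0.3768.

0.377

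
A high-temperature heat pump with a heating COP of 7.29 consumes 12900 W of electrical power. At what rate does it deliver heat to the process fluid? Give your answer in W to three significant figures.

94000 W

Q̇_H = COP_HP × Ẇ = 7.29 × 12900 = 94040 W.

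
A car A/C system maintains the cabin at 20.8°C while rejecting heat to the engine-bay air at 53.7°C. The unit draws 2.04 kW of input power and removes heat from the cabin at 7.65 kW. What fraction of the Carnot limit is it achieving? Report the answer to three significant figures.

COP_actual = Q̇_C/Ẇ = 7.650/2.040 = 3.750.
In absolute terms T_C = 293.95 K and T_H = 326.85 K, so ΔT = 32.90 K.
COP_Carnot = T_C/ΔT = 293.95/32.90 = 8.935.
η_II = COP_actual/COP_Carnot = 3.750/8.935 = 0.4197.

0.420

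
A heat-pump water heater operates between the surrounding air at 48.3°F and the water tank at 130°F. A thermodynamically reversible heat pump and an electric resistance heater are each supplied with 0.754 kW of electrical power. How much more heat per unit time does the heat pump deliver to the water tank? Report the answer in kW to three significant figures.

4.69 kW

In absolute terms T_C = 282.21 K and T_H = 327.59 K, so ΔT = 45.39 K.
COP_Carnot = T_H/ΔT = 327.59/45.39 = 7.218.
The heat pump delivers Q̇_H = COP × Ẇ = 5.442 kW; the resistance heater delivers Ẇ = 0.7540 kW.
Extra = (COP − 1)·Ẇ = 4.688 kW.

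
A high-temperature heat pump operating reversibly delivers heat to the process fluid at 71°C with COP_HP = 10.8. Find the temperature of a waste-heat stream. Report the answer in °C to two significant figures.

39 °C

COP_HP = T_H/(T_H − T_C) gives T_H − T_C = T_H/COP.
With T_H = 344.15 K, T_C = 344.15 × (1 − 1/10.8) = 312.28 K.
Converting, 312.28 K = 39.13°C.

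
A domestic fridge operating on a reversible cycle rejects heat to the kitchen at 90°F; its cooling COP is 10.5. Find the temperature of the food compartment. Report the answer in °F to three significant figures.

42.2 °F

For a Carnot refrigerator COP_R = T_C/(T_H − T_C), so T_C = COP·T_H/(1 + COP).
With T_H = 305.37 K, T_C = 10.5 × 305.37/11.50 = 278.82 K.
Converting, 278.82 K = 42.20°F.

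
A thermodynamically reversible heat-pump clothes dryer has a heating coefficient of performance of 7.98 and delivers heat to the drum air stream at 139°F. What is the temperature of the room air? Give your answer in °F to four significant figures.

COP_HP = T_H/(T_H − T_C) gives T_H − T_C = T_H/COP.
With T_H = 332.59 K, T_C = 332.59 × (1 − 1/7.98) = 290.92 K.
Converting, 290.92 K = 63.98°F.

63.98 °F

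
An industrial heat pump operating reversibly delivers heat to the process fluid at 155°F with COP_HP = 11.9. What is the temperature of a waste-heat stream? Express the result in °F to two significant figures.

COP_HP = T_H/(T_H − T_C) gives T_H − T_C = T_H/COP.
With T_H = 341.48 K, T_C = 341.48 × (1 − 1/11.9) = 312.79 K.
Converting, 312.79 K = 103.35°F.

100 °F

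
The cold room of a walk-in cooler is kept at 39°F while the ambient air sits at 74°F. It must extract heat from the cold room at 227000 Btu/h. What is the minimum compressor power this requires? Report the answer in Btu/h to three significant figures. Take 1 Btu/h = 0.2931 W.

In absolute terms T_C = 277.04 K and T_H = 296.48 K, so ΔT = 19.44 K.
COP_Carnot = T_C/ΔT = 277.04/19.44 = 14.25.
Ẇ_min = Q̇/COP_Carnot = 227000/14.25 = 15930 Btu/h.

15900 Btu/h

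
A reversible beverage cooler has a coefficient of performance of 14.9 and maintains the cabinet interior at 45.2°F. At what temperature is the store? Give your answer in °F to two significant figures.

79 °F

COP_R = T_C/(T_H − T_C) gives T_H − T_C = T_C/COP.
With T_C = 280.48 K, T_H = 280.48 × (1 + 1/14.9) = 299.31 K.
Converting, 299.31 K = 79.08°F.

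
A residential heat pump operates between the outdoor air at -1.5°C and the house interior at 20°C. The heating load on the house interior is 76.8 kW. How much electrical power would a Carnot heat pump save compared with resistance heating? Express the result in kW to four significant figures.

71.17 kW

In absolute terms T_C = 271.65 K and T_H = 293.15 K, so ΔT = 21.50 K.
COP_Carnot = T_H/ΔT = 293.15/21.50 = 13.63.
Resistance heating needs Ẇ_res = Q̇_H = 76.80 kW; the reversible heat pump needs only Ẇ_hp = Q̇_H/COP = 5.633 kW.
Saving = 76.80 − 5.633 = 71.17 kW.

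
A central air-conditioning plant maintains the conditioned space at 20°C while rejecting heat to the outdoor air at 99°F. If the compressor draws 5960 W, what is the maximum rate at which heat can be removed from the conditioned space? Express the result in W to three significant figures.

In absolute terms T_C = 293.15 K and T_H = 310.37 K, so ΔT = 17.22 K.
COP_Carnot = T_C/ΔT = 293.15/17.22 = 17.02.
Q̇_max = COP_Carnot × Ẇ = 17.02 × 5960 W = 101400 W.

101000 W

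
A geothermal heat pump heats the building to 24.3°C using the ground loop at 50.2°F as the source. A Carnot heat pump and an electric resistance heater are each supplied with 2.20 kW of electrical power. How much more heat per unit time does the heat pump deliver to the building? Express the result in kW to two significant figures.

In absolute terms T_C = 283.26 K and T_H = 297.45 K, so ΔT = 14.19 K.
COP_Carnot = T_H/ΔT = 297.45/14.19 = 20.96.
The heat pump delivers Q̇_H = COP × Ẇ = 46.12 kW; the resistance heater delivers Ẇ = 2.200 kW.
Extra = (COP − 1)·Ẇ = 43.92 kW.

44 kW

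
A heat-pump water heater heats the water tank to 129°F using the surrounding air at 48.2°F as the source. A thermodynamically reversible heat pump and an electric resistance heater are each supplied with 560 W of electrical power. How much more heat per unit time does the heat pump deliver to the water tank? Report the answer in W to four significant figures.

3520 W

In absolute terms T_C = 282.15 K and T_H = 327.04 K, so ΔT = 44.89 K.
COP_Carnot = T_H/ΔT = 327.04/44.89 = 7.286.
The heat pump delivers Q̇_H = COP × Ẇ = 4080 W; the resistance heater delivers Ẇ = 560.0 W.
Extra = (COP − 1)·Ẇ = 3520 W.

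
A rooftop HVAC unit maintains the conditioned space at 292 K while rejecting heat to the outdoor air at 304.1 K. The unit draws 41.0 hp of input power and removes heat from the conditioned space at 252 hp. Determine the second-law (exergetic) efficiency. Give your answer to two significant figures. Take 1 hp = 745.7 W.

COP_actual = Q̇_C/Ẇ = 252.0/41.00 = 6.146.
The reservoir spacing is ΔT = 304.1 − 292 = 12.10 K.
COP_Carnot = T_C/ΔT = 292.00/12.10 = 24.13.
η_II = COP_actual/COP_Carnot = 6.146/24.13 = 0.2547.

0.25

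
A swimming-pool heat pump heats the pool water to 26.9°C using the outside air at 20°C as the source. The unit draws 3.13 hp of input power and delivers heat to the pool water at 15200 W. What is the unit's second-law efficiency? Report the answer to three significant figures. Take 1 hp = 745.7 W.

0.150

Converting, Q̇_H = 15200 W = 20.38 hp, so COP_actual = Q̇_H/Ẇ = 20.38/3.130 = 6.512.
In absolute terms T_C = 293.15 K and T_H = 300.05 K, so ΔT = 6.900 K.
COP_Carnot = T_H/ΔT = 300.05/6.900 = 43.49.
η_II = COP_actual/COP_Carnot = 6.512/43.49 = 0.1498.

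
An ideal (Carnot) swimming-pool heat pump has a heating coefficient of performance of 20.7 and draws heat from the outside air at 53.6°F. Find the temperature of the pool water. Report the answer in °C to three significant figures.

COP_HP = T_H/(T_H − T_C) rearranges to T_H = COP·T_C/(COP − 1).
With T_C = 285.15 K, T_H = 20.7 × 285.15/19.70 = 299.62 K.
Converting, 299.62 K = 26.47°C.

26.5 °C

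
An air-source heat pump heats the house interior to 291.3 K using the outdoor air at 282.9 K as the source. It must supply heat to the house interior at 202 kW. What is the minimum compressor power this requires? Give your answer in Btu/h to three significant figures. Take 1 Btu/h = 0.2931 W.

19900 Btu/h

The reservoir spacing is ΔT = 291.3 − 282.9 = 8.400 K.
COP_Carnot = T_H/ΔT = 291.30/8.400 = 34.68.
Ẇ_min = Q̇/COP_Carnot = 202.0/34.68 = 5.825 kW = 19870 Btu/h.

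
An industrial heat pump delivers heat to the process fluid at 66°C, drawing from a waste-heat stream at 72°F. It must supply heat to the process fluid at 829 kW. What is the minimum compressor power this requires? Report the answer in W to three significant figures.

107000 W

In absolute terms T_C = 295.37 K and T_H = 339.15 K, so ΔT = 43.78 K.
COP_Carnot = T_H/ΔT = 339.15/43.78 = 7.747.
Ẇ_min = Q̇/COP_Carnot = 829.0/7.747 = 107.0 kW = 107000 W.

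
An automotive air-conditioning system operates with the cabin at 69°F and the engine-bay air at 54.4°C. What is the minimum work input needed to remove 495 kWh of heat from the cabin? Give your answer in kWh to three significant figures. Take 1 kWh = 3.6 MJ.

In absolute terms T_C = 293.71 K and T_H = 327.55 K, so ΔT = 33.84 K.
The reversible limit is COP_R = T_C/ΔT = 8.678, so W_min = Q_C/COP = Q_C·ΔT/T_C.
W_min = 495.0 × 33.84/293.71 = 57.04 kWh.

57.0 kWh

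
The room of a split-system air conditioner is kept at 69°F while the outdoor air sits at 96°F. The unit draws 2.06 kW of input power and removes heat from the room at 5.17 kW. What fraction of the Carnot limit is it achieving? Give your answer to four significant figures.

0.1282

COP_actual = Q̇_C/Ẇ = 5.170/2.060 = 2.510.
In absolute terms T_C = 293.71 K and T_H = 308.71 K, so ΔT = 15.00 K.
COP_Carnot = T_C/ΔT = 293.71/15.00 = 19.58.
η_II = COP_actual/COP_Carnot = 2.510/19.58 = 0.1282.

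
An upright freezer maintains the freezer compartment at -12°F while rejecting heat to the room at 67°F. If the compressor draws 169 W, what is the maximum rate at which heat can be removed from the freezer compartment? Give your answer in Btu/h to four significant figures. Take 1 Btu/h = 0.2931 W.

In absolute terms T_C = 248.71 K and T_H = 292.59 K, so ΔT = 43.89 K.
COP_Carnot = T_C/ΔT = 248.71/43.89 = 5.667.
Q̇_max = COP_Carnot × Ẇ = 5.667 × 169.0 W = 957.7 W = 3267 Btu/h.

3267 Btu/h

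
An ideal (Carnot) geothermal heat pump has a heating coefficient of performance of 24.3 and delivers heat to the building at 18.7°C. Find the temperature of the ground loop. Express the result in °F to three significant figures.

COP_HP = T_H/(T_H − T_C) gives T_H − T_C = T_H/COP.
With T_H = 291.85 K, T_C = 291.85 × (1 − 1/24.3) = 279.84 K.
Converting, 279.84 K = 44.04°F.

44.0 °F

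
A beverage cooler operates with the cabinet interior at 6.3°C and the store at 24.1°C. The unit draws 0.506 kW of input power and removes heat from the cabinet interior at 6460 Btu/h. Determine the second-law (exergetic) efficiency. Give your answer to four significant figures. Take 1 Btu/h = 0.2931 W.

0.2383

Converting, Q̇_C = 6460 Btu/h = 1.893 kW, so COP_actual = Q̇_C/Ẇ = 1.893/0.5060 = 3.742.
In absolute terms T_C = 279.45 K and T_H = 297.25 K, so ΔT = 17.80 K.
COP_Carnot = T_C/ΔT = 279.45/17.80 = 15.70.
η_II = COP_actual/COP_Carnot = 3.742/15.70 = 0.2383.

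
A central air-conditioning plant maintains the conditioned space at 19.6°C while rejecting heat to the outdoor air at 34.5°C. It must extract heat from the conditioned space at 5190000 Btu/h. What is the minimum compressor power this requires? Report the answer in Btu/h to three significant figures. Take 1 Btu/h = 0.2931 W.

264000 Btu/h

In absolute terms T_C = 292.75 K and T_H = 307.65 K, so ΔT = 14.90 K.
COP_Carnot = T_C/ΔT = 292.75/14.90 = 19.65.
Ẇ_min = Q̇/COP_Carnot = 5190000/19.65 = 264200 Btu/h.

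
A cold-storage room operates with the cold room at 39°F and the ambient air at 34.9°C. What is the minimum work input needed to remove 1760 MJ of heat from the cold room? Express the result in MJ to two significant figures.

200 MJ

In absolute terms T_C = 277.04 K and T_H = 308.05 K, so ΔT = 31.01 K.
The reversible limit is COP_R = T_C/ΔT = 8.934, so W_min = Q_C/COP = Q_C·ΔT/T_C.
W_min = 1760 × 31.01/277.04 = 197.0 MJ.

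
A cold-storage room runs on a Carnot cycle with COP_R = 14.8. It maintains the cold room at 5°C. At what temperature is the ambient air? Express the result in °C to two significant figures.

COP_R = T_C/(T_H − T_C) gives T_H − T_C = T_C/COP.
With T_C = 278.15 K, T_H = 278.15 × (1 + 1/14.8) = 296.94 K.
Converting, 296.94 K = 23.79°C.

24 °C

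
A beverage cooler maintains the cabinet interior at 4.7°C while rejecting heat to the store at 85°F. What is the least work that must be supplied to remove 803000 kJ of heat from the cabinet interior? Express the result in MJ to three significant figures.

In absolute terms T_C = 277.85 K and T_H = 302.59 K, so ΔT = 24.74 K.
The reversible limit is COP_R = T_C/ΔT = 11.23, so W_min = Q_C/COP = Q_C·ΔT/T_C.
W_min = 803000 × 24.74/277.85 = 71510 kJ = 71.51 MJ.

71.5 MJ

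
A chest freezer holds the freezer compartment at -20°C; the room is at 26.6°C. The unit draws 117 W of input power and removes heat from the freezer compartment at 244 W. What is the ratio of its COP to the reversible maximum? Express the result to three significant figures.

COP_actual = Q̇_C/Ẇ = 244.0/117.0 = 2.085.
In absolute terms T_C = 253.15 K and T_H = 299.75 K, so ΔT = 46.60 K.
COP_Carnot = T_C/ΔT = 253.15/46.60 = 5.432.
η_II = COP_actual/COP_Carnot = 2.085/5.432 = 0.3839.

0.384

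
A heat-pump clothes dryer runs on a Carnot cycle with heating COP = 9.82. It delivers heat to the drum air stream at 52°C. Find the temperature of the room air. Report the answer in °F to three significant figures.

66.0 °F

COP_HP = T_H/(T_H − T_C) gives T_H − T_C = T_H/COP.
With T_H = 325.15 K, T_C = 325.15 × (1 − 1/9.82) = 292.04 K.
Converting, 292.04 K = 66.00°F.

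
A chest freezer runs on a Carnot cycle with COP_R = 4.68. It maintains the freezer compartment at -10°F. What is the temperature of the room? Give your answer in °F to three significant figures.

COP_R = T_C/(T_H − T_C) gives T_H − T_C = T_C/COP.
With T_C = 249.82 K, T_H = 249.82 × (1 + 1/4.68) = 303.20 K.
Converting, 303.20 K = 86.08°F.

86.1 °F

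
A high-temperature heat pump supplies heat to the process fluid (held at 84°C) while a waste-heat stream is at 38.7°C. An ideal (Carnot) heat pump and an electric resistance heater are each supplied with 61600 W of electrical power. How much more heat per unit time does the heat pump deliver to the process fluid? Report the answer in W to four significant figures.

In absolute terms T_C = 311.85 K and T_H = 357.15 K, so ΔT = 45.30 K.
COP_Carnot = T_H/ΔT = 357.15/45.30 = 7.884.
The heat pump delivers Q̇_H = COP × Ẇ = 485700 W; the resistance heater delivers Ẇ = 61600 W.
Extra = (COP − 1)·Ẇ = 424100 W.

424100 W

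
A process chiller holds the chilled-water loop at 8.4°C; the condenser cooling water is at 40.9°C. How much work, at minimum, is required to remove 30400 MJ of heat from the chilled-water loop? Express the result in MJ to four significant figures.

3509 MJ

In absolute terms T_C = 281.55 K and T_H = 314.05 K, so ΔT = 32.50 K.
The reversible limit is COP_R = T_C/ΔT = 8.663, so W_min = Q_C/COP = Q_C·ΔT/T_C.
W_min = 30400 × 32.50/281.55 = 3509 MJ.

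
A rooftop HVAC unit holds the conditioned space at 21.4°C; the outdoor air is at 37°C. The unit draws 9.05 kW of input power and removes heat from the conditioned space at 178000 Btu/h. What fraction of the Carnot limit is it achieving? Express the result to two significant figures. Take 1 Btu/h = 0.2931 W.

Converting, Q̇_C = 178000 Btu/h = 52.17 kW, so COP_actual = Q̇_C/Ẇ = 52.17/9.050 = 5.765.
In absolute terms T_C = 294.55 K and T_H = 310.15 K, so ΔT = 15.60 K.
COP_Carnot = T_C/ΔT = 294.55/15.60 = 18.88.
η_II = COP_actual/COP_Carnot = 5.765/18.88 = 0.3053.

0.31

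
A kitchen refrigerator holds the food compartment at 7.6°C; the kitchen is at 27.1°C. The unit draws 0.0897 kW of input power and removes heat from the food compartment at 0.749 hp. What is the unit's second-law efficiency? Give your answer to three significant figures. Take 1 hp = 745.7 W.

0.432

Converting, Q̇_C = 0.7490 hp = 0.5585 kW, so COP_actual = Q̇_C/Ẇ = 0.5585/0.08970 = 6.227.
In absolute terms T_C = 280.75 K and T_H = 300.25 K, so ΔT = 19.50 K.
COP_Carnot = T_C/ΔT = 280.75/19.50 = 14.40.
η_II = COP_actual/COP_Carnot = 6.227/14.40 = 0.4325.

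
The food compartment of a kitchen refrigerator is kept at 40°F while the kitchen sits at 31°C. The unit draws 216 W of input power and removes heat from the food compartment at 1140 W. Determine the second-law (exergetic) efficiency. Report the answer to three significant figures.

COP_actual = Q̇_C/Ẇ = 1140/216.0 = 5.278.
In absolute terms T_C = 277.59 K and T_H = 304.15 K, so ΔT = 26.56 K.
COP_Carnot = T_C/ΔT = 277.59/26.56 = 10.45.
η_II = COP_actual/COP_Carnot = 5.278/10.45 = 0.5049.

0.505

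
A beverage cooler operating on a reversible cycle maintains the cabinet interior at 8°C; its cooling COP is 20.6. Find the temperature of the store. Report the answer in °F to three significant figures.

71.0 °F

COP_R = T_C/(T_H − T_C) gives T_H − T_C = T_C/COP.
With T_C = 281.15 K, T_H = 281.15 × (1 + 1/20.6) = 294.80 K.
Converting, 294.80 K = 70.97°F.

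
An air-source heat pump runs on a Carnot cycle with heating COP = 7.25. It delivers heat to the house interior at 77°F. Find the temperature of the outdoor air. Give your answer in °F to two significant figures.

3.0 °F

COP_HP = T_H/(T_H − T_C) gives T_H − T_C = T_H/COP.
With T_H = 298.15 K, T_C = 298.15 × (1 − 1/7.25) = 257.03 K.
Converting, 257.03 K = 2.98°F.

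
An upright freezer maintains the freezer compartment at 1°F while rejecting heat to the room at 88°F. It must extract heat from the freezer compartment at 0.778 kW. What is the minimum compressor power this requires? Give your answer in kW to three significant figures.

In absolute terms T_C = 255.93 K and T_H = 304.26 K, so ΔT = 48.33 K.
COP_Carnot = T_C/ΔT = 255.93/48.33 = 5.295.
Ẇ_min = Q̇/COP_Carnot = 0.7780/5.295 = 0.1469 kW.

0.147 kW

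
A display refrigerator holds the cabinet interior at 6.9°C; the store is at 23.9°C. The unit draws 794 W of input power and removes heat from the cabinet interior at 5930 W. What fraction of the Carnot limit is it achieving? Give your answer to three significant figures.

0.453

COP_actual = Q̇_C/Ẇ = 5930/794.0 = 7.469.
In absolute terms T_C = 280.05 K and T_H = 297.05 K, so ΔT = 17.00 K.
COP_Carnot = T_C/ΔT = 280.05/17.00 = 16.47.
η_II = COP_actual/COP_Carnot = 7.469/16.47 = 0.4534.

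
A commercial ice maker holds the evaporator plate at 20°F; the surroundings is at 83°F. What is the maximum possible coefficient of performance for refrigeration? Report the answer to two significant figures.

In absolute terms T_C = 266.48 K and T_H = 301.48 K, so ΔT = 35.00 K.
For a reversible cycle, COP_Carnot = T_C/ΔT = 266.48/35.00 = 7.614.

7.6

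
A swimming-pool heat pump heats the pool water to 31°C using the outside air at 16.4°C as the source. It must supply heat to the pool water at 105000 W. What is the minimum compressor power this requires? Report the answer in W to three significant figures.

In absolute terms T_C = 289.55 K and T_H = 304.15 K, so ΔT = 14.60 K.
COP_Carnot = T_H/ΔT = 304.15/14.60 = 20.83.
Ẇ_min = Q̇/COP_Carnot = 105000/20.83 = 5040 W.

5040 W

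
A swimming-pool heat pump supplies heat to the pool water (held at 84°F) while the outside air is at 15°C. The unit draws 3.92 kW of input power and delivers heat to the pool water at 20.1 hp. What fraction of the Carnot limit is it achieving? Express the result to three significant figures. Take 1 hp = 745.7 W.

0.176

Converting, Q̇_H = 20.10 hp = 14.99 kW, so COP_actual = Q̇_H/Ẇ = 14.99/3.920 = 3.824.
In absolute terms T_C = 288.15 K and T_H = 302.04 K, so ΔT = 13.89 K.
COP_Carnot = T_H/ΔT = 302.04/13.89 = 21.75.
η_II = COP_actual/COP_Carnot = 3.824/21.75 = 0.1758.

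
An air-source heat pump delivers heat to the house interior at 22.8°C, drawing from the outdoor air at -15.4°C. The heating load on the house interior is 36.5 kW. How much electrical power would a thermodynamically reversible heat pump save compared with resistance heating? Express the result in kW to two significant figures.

32 kW

In absolute terms T_C = 257.75 K and T_H = 295.95 K, so ΔT = 38.20 K.
COP_Carnot = T_H/ΔT = 295.95/38.20 = 7.747.
Resistance heating needs Ẇ_res = Q̇_H = 36.50 kW; the reversible heat pump needs only Ẇ_hp = Q̇_H/COP = 4.711 kW.
Saving = 36.50 − 4.711 = 31.79 kW.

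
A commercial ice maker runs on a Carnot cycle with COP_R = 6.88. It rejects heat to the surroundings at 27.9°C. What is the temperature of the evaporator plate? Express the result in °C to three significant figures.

-10.3 °C

For a Carnot refrigerator COP_R = T_C/(T_H − T_C), so T_C = COP·T_H/(1 + COP).
With T_H = 301.05 K, T_C = 6.88 × 301.05/7.880 = 262.85 K.
Converting, 262.85 K = -10.30°C.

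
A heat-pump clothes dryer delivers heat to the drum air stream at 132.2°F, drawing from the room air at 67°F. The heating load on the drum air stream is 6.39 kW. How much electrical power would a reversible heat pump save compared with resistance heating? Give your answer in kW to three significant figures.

5.69 kW

In absolute terms T_C = 292.59 K and T_H = 328.82 K, so ΔT = 36.22 K.
COP_Carnot = T_H/ΔT = 328.82/36.22 = 9.078.
Resistance heating needs Ẇ_res = Q̇_H = 6.390 kW; the reversible heat pump needs only Ẇ_hp = Q̇_H/COP = 0.7039 kW.
Saving = 6.390 − 0.7039 = 5.686 kW.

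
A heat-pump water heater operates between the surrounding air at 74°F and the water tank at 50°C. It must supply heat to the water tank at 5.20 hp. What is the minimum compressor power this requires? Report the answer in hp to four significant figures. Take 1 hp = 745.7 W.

In absolute terms T_C = 296.48 K and T_H = 323.15 K, so ΔT = 26.67 K.
COP_Carnot = T_H/ΔT = 323.15/26.67 = 12.12.
Ẇ_min = Q̇/COP_Carnot = 5.200/12.12 = 0.4291 hp.

0.4291 hp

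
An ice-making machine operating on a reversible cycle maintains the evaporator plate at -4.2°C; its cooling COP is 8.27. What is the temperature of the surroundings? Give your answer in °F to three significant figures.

COP_R = T_C/(T_H − T_C) gives T_H − T_C = T_C/COP.
With T_C = 268.95 K, T_H = 268.95 × (1 + 1/8.27) = 301.47 K.
Converting, 301.47 K = 82.98°F.

83.0 °F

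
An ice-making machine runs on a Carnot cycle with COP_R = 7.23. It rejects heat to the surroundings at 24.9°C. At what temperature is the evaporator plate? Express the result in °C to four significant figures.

For a Carnot refrigerator COP_R = T_C/(T_H − T_C), so T_C = COP·T_H/(1 + COP).
With T_H = 298.05 K, T_C = 7.23 × 298.05/8.230 = 261.83 K.
Converting, 261.83 K = -11.32°C.

-11.32 °C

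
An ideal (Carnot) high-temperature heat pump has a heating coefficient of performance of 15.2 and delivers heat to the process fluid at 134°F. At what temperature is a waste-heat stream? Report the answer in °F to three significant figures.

94.9 °F

COP_HP = T_H/(T_H − T_C) gives T_H − T_C = T_H/COP.
With T_H = 329.82 K, T_C = 329.82 × (1 − 1/15.2) = 308.12 K.
Converting, 308.12 K = 94.94°F.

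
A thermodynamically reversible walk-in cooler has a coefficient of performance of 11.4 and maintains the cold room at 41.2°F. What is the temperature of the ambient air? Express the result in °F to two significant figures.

85 °F

COP_R = T_C/(T_H − T_C) gives T_H − T_C = T_C/COP.
With T_C = 278.26 K, T_H = 278.26 × (1 + 1/11.4) = 302.67 K.
Converting, 302.67 K = 85.14°F.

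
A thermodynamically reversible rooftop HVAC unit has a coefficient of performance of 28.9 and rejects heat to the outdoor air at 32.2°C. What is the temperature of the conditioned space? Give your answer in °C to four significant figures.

21.99 °C

For a Carnot refrigerator COP_R = T_C/(T_H − T_C), so T_C = COP·T_H/(1 + COP).
With T_H = 305.35 K, T_C = 28.9 × 305.35/29.90 = 295.14 K.
Converting, 295.14 K = 21.99°C.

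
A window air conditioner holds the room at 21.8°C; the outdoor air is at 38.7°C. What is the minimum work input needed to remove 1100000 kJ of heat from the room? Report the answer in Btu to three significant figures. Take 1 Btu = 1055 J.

In absolute terms T_C = 294.95 K and T_H = 311.85 K, so ΔT = 16.90 K.
The reversible limit is COP_R = T_C/ΔT = 17.45, so W_min = Q_C/COP = Q_C·ΔT/T_C.
W_min = 1100000 × 16.90/294.95 = 63030 kJ = 59740 Btu.

59700 Btu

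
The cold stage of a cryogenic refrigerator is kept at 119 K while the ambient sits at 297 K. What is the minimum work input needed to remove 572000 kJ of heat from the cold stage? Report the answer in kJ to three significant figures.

The reservoir spacing is ΔT = 297 − 119 = 178.0 K.
The reversible limit is COP_R = T_C/ΔT = 0.6685, so W_min = Q_C/COP = Q_C·ΔT/T_C.
W_min = 572000 × 178.0/119.00 = 855600 kJ.

856000 kJ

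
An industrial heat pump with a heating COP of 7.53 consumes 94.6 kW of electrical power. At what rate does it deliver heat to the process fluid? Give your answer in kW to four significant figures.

712.3 kW

Q̇_H = COP_HP × Ẇ = 7.53 × 94.60 = 712.3 kW.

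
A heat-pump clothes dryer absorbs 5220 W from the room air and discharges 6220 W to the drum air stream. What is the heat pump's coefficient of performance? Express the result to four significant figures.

The first law gives Q̇_H = Q̇_C + Ẇ, so the three rates are Q̇_C = 5220, Q̇_H = 6220, Ẇ = 1000 W.
COP_HP = Q̇_H/Ẇ = 6220/1000 = 6.220.

6.220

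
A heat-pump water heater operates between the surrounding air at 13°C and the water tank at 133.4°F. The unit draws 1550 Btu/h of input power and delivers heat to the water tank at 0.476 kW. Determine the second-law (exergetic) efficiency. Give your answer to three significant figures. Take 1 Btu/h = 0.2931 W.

Converting, Q̇_H = 0.4760 kW = 1624 Btu/h, so COP_actual = Q̇_H/Ẇ = 1624/1550 = 1.048.
In absolute terms T_C = 286.15 K and T_H = 329.48 K, so ΔT = 43.33 K.
COP_Carnot = T_H/ΔT = 329.48/43.33 = 7.603.
η_II = COP_actual/COP_Carnot = 1.048/7.603 = 0.1378.

0.138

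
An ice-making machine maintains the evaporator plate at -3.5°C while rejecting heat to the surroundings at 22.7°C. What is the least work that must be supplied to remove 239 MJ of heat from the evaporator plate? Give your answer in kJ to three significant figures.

In absolute terms T_C = 269.65 K and T_H = 295.85 K, so ΔT = 26.20 K.
The reversible limit is COP_R = T_C/ΔT = 10.29, so W_min = Q_C/COP = Q_C·ΔT/T_C.
W_min = 239.0 × 26.20/269.65 = 23.22 MJ = 23220 kJ.

23200 kJ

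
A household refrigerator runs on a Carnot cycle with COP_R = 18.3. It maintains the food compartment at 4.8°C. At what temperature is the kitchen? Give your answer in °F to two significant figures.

68 °F

COP_R = T_C/(T_H − T_C) gives T_H − T_C = T_C/COP.
With T_C = 277.95 K, T_H = 277.95 × (1 + 1/18.3) = 293.14 K.
Converting, 293.14 K = 67.98°F.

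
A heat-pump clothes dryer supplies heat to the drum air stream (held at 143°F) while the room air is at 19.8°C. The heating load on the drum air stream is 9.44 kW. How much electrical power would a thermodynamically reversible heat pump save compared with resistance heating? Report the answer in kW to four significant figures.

In absolute terms T_C = 292.95 K and T_H = 334.82 K, so ΔT = 41.87 K.
COP_Carnot = T_H/ΔT = 334.82/41.87 = 7.997.
Resistance heating needs Ẇ_res = Q̇_H = 9.440 kW; the reversible heat pump needs only Ẇ_hp = Q̇_H/COP = 1.180 kW.
Saving = 9.440 − 1.180 = 8.260 kW.

8.260 kW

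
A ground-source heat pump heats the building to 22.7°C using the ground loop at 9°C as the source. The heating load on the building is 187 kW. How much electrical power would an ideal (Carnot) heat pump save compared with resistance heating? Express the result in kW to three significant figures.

178 kW

In absolute terms T_C = 282.15 K and T_H = 295.85 K, so ΔT = 13.70 K.
COP_Carnot = T_H/ΔT = 295.85/13.70 = 21.59.
Resistance heating needs Ẇ_res = Q̇_H = 187.0 kW; the reversible heat pump needs only Ẇ_hp = Q̇_H/COP = 8.659 kW.
Saving = 187.0 − 8.659 = 178.3 kW.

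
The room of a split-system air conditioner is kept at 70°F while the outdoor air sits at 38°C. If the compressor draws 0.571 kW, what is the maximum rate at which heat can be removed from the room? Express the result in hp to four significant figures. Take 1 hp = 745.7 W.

In absolute terms T_C = 294.26 K and T_H = 311.15 K, so ΔT = 16.89 K.
COP_Carnot = T_C/ΔT = 294.26/16.89 = 17.42.
Q̇_max = COP_Carnot × Ẇ = 17.42 × 0.5710 kW = 9.949 kW = 13.34 hp.

13.34 hp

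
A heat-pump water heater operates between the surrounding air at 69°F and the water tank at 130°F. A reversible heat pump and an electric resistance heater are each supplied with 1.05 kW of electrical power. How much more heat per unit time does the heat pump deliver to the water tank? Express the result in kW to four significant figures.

In absolute terms T_C = 293.71 K and T_H = 327.59 K, so ΔT = 33.89 K.
COP_Carnot = T_H/ΔT = 327.59/33.89 = 9.667.
The heat pump delivers Q̇_H = COP × Ẇ = 10.15 kW; the resistance heater delivers Ẇ = 1.050 kW.
Extra = (COP − 1)·Ẇ = 9.100 kW.

9.100 kW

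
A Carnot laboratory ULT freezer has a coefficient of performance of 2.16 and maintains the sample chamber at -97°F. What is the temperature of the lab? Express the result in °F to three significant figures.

70.9 °F

COP_R = T_C/(T_H − T_C) gives T_H − T_C = T_C/COP.
With T_C = 201.48 K, T_H = 201.48 × (1 + 1/2.16) = 294.76 K.
Converting, 294.76 K = 70.90°F.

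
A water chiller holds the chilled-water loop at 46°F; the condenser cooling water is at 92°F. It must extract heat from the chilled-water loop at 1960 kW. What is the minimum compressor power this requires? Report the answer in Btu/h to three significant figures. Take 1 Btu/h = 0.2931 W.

608000 Btu/h

In absolute terms T_C = 280.93 K and T_H = 306.48 K, so ΔT = 25.56 K.
COP_Carnot = T_C/ΔT = 280.93/25.56 = 10.99.
Ẇ_min = Q̇/COP_Carnot = 1960/10.99 = 178.3 kW = 608300 Btu/h.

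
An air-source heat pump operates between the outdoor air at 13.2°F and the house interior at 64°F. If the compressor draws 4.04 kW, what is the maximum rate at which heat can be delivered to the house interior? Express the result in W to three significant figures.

41600 W

In absolute terms T_C = 262.71 K and T_H = 290.93 K, so ΔT = 28.22 K.
COP_Carnot = T_H/ΔT = 290.93/28.22 = 10.31.
Q̇_max = COP_Carnot × Ẇ = 10.31 × 4.040 kW = 41.65 kW = 41650 W.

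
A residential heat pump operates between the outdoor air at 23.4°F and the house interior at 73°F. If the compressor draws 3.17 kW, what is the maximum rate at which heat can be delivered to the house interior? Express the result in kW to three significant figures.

34.0 kW

In absolute terms T_C = 268.37 K and T_H = 295.93 K, so ΔT = 27.56 K.
COP_Carnot = T_H/ΔT = 295.93/27.56 = 10.74.
Q̇_max = COP_Carnot × Ẇ = 10.74 × 3.170 kW = 34.04 kW.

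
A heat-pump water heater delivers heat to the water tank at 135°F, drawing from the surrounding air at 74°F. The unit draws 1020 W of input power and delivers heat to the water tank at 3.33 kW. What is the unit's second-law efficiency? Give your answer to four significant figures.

Converting, Q̇_H = 3.330 kW = 3330 W, so COP_actual = Q̇_H/Ẇ = 3330/1020 = 3.265.
In absolute terms T_C = 296.48 K and T_H = 330.37 K, so ΔT = 33.89 K.
COP_Carnot = T_H/ΔT = 330.37/33.89 = 9.749.
η_II = COP_actual/COP_Carnot = 3.265/9.749 = 0.3349.

0.3349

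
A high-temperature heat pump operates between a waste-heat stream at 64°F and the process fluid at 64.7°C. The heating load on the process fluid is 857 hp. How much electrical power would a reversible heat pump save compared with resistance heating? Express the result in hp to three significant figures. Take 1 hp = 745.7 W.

738 hp

In absolute terms T_C = 290.93 K and T_H = 337.85 K, so ΔT = 46.92 K.
COP_Carnot = T_H/ΔT = 337.85/46.92 = 7.200.
Resistance heating needs Ẇ_res = Q̇_H = 857.0 hp; the reversible heat pump needs only Ẇ_hp = Q̇_H/COP = 119.0 hp.
Saving = 857.0 − 119.0 = 738.0 hp.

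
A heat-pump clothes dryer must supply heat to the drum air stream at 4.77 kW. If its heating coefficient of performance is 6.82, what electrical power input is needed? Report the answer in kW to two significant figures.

Ẇ = Q̇_H/COP_HP = 4.770/6.82 = 0.6994 kW.

0.70 kW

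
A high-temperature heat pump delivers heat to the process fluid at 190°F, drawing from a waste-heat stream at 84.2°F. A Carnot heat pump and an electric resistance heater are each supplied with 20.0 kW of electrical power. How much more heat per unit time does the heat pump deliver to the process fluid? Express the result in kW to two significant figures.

100 kW

In absolute terms T_C = 302.15 K and T_H = 360.93 K, so ΔT = 58.78 K.
COP_Carnot = T_H/ΔT = 360.93/58.78 = 6.141.
The heat pump delivers Q̇_H = COP × Ẇ = 122.8 kW; the resistance heater delivers Ẇ = 20.00 kW.
Extra = (COP − 1)·Ẇ = 102.8 kW.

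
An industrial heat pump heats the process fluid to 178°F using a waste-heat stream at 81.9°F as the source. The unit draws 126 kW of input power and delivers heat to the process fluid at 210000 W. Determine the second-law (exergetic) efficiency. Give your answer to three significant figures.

0.251

Converting, Q̇_H = 210000 W = 210.0 kW, so COP_actual = Q̇_H/Ẇ = 210.0/126.0 = 1.667.
In absolute terms T_C = 300.87 K and T_H = 354.26 K, so ΔT = 53.39 K.
COP_Carnot = T_H/ΔT = 354.26/53.39 = 6.635.
η_II = COP_actual/COP_Carnot = 1.667/6.635 = 0.2512.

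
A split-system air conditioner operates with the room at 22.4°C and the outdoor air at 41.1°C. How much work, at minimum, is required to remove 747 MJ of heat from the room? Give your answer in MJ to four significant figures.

47.26 MJ

In absolute terms T_C = 295.55 K and T_H = 314.25 K, so ΔT = 18.70 K.
The reversible limit is COP_R = T_C/ΔT = 15.80, so W_min = Q_C/COP = Q_C·ΔT/T_C.
W_min = 747.0 × 18.70/295.55 = 47.26 MJ.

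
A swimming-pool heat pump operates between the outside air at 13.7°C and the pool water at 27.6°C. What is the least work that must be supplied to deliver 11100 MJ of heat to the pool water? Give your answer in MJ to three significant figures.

513 MJ

In absolute terms T_C = 286.85 K and T_H = 300.75 K, so ΔT = 13.90 K.
The reversible limit is COP_HP = T_H/ΔT = 21.64, so W_min = Q_H/COP = Q_H·ΔT/T_H.
W_min = 11100 × 13.90/300.75 = 513.0 MJ.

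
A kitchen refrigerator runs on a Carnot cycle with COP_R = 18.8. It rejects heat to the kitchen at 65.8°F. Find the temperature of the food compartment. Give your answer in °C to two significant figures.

4.0 °C

For a Carnot refrigerator COP_R = T_C/(T_H − T_C), so T_C = COP·T_H/(1 + COP).
With T_H = 291.93 K, T_C = 18.8 × 291.93/19.80 = 277.18 K.
Converting, 277.18 K = 4.03°C.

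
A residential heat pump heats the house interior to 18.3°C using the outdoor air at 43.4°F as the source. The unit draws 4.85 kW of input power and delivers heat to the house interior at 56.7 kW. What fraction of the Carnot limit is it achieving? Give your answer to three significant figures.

COP_actual = Q̇_H/Ẇ = 56.70/4.850 = 11.69.
In absolute terms T_C = 279.48 K and T_H = 291.45 K, so ΔT = 11.97 K.
COP_Carnot = T_H/ΔT = 291.45/11.97 = 24.36.
η_II = COP_actual/COP_Carnot = 11.69/24.36 = 0.4800.

0.480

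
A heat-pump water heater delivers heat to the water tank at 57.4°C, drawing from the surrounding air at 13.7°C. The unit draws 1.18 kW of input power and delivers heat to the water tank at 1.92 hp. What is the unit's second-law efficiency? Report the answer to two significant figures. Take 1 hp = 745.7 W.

Converting, Q̇_H = 1.920 hp = 1.432 kW, so COP_actual = Q̇_H/Ẇ = 1.432/1.180 = 1.213.
In absolute terms T_C = 286.85 K and T_H = 330.55 K, so ΔT = 43.70 K.
COP_Carnot = T_H/ΔT = 330.55/43.70 = 7.564.
η_II = COP_actual/COP_Carnot = 1.213/7.564 = 0.1604.

0.16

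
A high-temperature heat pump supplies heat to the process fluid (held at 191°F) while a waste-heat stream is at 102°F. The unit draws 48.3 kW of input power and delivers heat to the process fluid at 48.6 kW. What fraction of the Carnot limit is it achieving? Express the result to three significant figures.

0.138

COP_actual = Q̇_H/Ẇ = 48.60/48.30 = 1.006.
In absolute terms T_C = 312.04 K and T_H = 361.48 K, so ΔT = 49.44 K.
COP_Carnot = T_H/ΔT = 361.48/49.44 = 7.311.
η_II = COP_actual/COP_Carnot = 1.006/7.311 = 0.1376.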